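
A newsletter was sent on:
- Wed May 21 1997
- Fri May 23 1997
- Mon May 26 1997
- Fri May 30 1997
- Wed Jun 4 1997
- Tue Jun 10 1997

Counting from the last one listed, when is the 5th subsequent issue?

Fri Jul 25 1997

Intervals are 2, 3, 4, 5, 6 days — an arithmetic progression with common difference 1.
Next gap: 7 days. Tue Jun 10 1997 + 7 days = Tue Jun 17 1997.
Next gap: 8 days. Tue Jun 17 1997 + 8 days = Wed Jun 25 1997.
Next gap: 9 days. Wed Jun 25 1997 + 9 days = Fri Jul 4 1997.
Next gap: 10 days. Fri Jul 4 1997 + 10 days = Mon Jul 14 1997.
Next gap: 11 days. Mon Jul 14 1997 + 11 days = Fri Jul 25 1997.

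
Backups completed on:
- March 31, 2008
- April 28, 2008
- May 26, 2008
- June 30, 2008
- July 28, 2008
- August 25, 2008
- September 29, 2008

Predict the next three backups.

All Mondays; the gaps (28, 28, 35, 28, 28, 35) vary with month length.
This is the last Monday of each month.
Last Monday of October 2008: October 27, 2008.
Last Monday of November 2008: November 24, 2008.
Last Monday of December 2008: December 29, 2008.

October 27, 2008; November 24, 2008; December 29, 2008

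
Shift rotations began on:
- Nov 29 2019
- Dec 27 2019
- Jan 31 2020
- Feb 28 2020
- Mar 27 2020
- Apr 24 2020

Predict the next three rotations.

All Fridays; the gaps (28, 35, 28, 28, 28) vary with month length.
This is the last Friday of each month.
May 2020 ends with Friday May 29 2020.
June 2020 ends with Friday Jun 26 2020.
Last Friday of July 2020: Jul 31 2020.

May 29 2020, Jun 26 2020, Jul 31 2020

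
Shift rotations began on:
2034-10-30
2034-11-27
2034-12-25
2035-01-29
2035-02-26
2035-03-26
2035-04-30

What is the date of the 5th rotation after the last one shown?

2035-09-24

Every date is a Monday; gaps 28, 28, 35, 28, 28, 35 days.
Each is the last Monday of its month (at least one falls on the 29th or later, ruling out '4th Monday').
May 2035 ends with Monday 2035-05-28.
Last Monday of June 2035: 2035-06-25.
July 2035 ends with Monday 2035-07-30.
August 2035 ends with Monday 2035-08-27.
Last Monday of September 2035: 2035-09-24.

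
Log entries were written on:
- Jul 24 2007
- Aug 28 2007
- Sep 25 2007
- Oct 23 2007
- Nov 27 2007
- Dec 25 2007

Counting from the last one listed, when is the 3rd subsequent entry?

Gaps: 35, 28, 28, 35, 28 days — a mix of 28 and 35. Every date is a Tuesday.
Each is the 4th Tuesday of its month.
4th Tuesday of January 2008: Jan 22 2008.
4th Tuesday of February 2008: Feb 26 2008.
4th Tuesday of March 2008: Mar 25 2008.

Mar 25 2008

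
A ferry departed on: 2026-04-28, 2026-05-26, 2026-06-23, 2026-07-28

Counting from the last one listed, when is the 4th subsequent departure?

Gaps: 28, 28, 35 days — a mix of 28 and 35. Every date is a Tuesday.
Each is the 4th Tuesday of its month.
August 2026 — 4th Tuesday is 2026-08-25.
September 2026 — 4th Tuesday is 2026-09-22.
October 2026 — 4th Tuesday is 2026-10-27.
4th Tuesday of November 2026: 2026-11-24.

2026-11-24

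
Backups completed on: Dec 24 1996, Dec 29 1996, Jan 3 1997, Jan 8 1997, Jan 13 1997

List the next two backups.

The spacing is 5, 5, 5, 5 days — always 5 days.
Jan 13 1997 + 5 days = Jan 18 1997.
Jan 18 1997 + 5 days = Jan 23 1997.

Jan 18 1997, Jan 23 1997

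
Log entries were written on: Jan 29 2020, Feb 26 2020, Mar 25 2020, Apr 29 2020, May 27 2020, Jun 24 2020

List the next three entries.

Jul 29 2020, Aug 26 2020, Sep 30 2020

Every date is a Wednesday; gaps 28, 28, 35, 28, 28 days.
Each is the last Wednesday of its month (at least one falls on the 29th or later, ruling out '4th Wednesday').
July 2020 ends with Wednesday Jul 29 2020.
August 2020 ends with Wednesday Aug 26 2020.
September 2020 ends with Wednesday Sep 30 2020.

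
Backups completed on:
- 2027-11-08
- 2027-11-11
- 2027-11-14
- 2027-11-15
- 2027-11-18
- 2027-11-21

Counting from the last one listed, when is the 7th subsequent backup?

Gaps: 3, 3, 1, 3, 3 days — not constant, but cyclic with period 3.
The events fall on every Monday, Thursday and Sunday.
The following Monday is 2027-11-22.
Next Thursday: 2027-11-25.
The following Sunday is 2027-11-28.
Next Monday: 2027-11-29.
The following Thursday is 2027-12-02.
Next Sunday: 2027-12-05.
The following Monday is 2027-12-06.

2027-12-06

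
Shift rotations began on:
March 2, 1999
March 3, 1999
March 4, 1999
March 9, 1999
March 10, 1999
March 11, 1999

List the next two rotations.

March 16, 1999; March 17, 1999

Gaps: 1, 1, 5, 1, 1 days — not constant, but cyclic with period 3.
The events fall on every Tuesday, Wednesday and Thursday.
The following Tuesday is March 16, 1999.
Next Wednesday: March 17, 1999.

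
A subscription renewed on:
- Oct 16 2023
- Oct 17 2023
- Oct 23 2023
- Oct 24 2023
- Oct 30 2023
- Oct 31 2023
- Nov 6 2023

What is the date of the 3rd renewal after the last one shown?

Nov 14 2023

The gap pattern 1, 6, 1, 6, 1, 6 repeats every 2 events.
These are the Mondays and Tuesdays of each week.
The following Tuesday is Nov 7 2023.
The following Monday is Nov 13 2023.
Next Tuesday: Nov 14 2023.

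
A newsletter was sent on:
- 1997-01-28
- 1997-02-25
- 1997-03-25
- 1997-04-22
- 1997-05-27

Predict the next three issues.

Gaps: 28, 28, 28, 35 days — a mix of 28 and 35. Every date is a Tuesday.
Each is the 4th Tuesday of its month.
June 1997 — 4th Tuesday is 1997-06-24.
July 1997 — 4th Tuesday is 1997-07-22.
4th Tuesday of August 1997: 1997-08-26.

1997-06-24, 1997-07-22, 1997-08-26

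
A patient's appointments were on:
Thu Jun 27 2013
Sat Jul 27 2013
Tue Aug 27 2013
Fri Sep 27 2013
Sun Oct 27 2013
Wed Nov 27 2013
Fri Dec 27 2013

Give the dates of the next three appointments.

Mon Jan 27 2014, Thu Feb 27 2014, Thu Mar 27 2014

Gaps: 30, 31, 31, 30, 31, 30 days — not constant. Every event is on the 27th of the month.
Pattern: the 27th of each month.
January 2014: Mon Jan 27 2014.
February 2014: Thu Feb 27 2014.
Next: March 2014 → Thu Mar 27 2014.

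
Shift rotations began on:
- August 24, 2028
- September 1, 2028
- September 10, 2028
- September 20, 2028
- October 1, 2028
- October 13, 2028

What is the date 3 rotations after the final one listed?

November 24, 2028

Intervals are 8, 9, 10, 11, 12 days — an arithmetic progression with common difference 1.
Next gap: 13 days. October 13, 2028 + 13 days = October 26, 2028.
Next gap: 14 days. October 26, 2028 + 14 days = November 9, 2028.
Next gap: 15 days. November 9, 2028 + 15 days = November 24, 2028.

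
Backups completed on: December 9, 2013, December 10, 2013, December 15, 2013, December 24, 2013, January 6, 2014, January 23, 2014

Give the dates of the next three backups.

February 13, 2014; March 10, 2014; April 8, 2014

The spacing grows by 4 each time: 1, 5, 9, 13, 17 days.
Next gap: 21 days. January 23, 2014 + 21 days = February 13, 2014.
Next gap: 25 days. February 13, 2014 + 25 days = March 10, 2014.
Next gap: 29 days. March 10, 2014 + 29 days = April 8, 2014.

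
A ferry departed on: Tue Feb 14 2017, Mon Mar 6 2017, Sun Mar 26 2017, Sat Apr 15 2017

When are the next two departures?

Every event comes 20 days after the last (20, 20, 20).
Sat Apr 15 2017 + 20 days = Fri May 5 2017.
Fri May 5 2017 + 20 days = Thu May 25 2017.

Fri May 5 2017, Thu May 25 2017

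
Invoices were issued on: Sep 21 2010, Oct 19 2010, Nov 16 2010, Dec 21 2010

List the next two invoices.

Jan 18 2011, Feb 15 2011

Gaps: 28, 28, 35 days — a mix of 28 and 35. Every date is a Tuesday.
Each is the 3rd Tuesday of its month.
January 2011 — 3rd Tuesday is Jan 18 2011.
February 2011 — 3rd Tuesday is Feb 15 2011.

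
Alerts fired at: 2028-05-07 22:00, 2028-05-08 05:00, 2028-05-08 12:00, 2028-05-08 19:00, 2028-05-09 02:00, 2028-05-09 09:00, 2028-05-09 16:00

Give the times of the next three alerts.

2028-05-09 23:00, 2028-05-10 06:00, 2028-05-10 13:00

The interval is a steady 7 hours (7, 7, 7, 7, 7, 7).
2028-05-09 16:00 + 7 h = 2028-05-09 23:00.
2028-05-09 23:00 + 7 h = 2028-05-10 06:00.
2028-05-10 06:00 + 7 h = 2028-05-10 13:00.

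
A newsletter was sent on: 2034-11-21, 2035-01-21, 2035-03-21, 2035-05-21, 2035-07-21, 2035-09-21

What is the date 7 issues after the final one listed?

2036-11-21

Each date is the 21st; the gaps (61, 59, 61, 61, 62) track the month lengths.
The rule is the 21st of every 2 months.
Next: November 2035 → 2035-11-21.
January 2036: 2036-01-21.
Next: March 2036 → 2036-03-21.
Next: May 2036 → 2036-05-21.
Next: July 2036 → 2036-07-21.
Next: September 2036 → 2036-09-21.
Next: November 2036 → 2036-11-21.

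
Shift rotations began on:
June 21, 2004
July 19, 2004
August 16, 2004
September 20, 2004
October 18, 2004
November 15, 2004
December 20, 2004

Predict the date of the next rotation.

January 17, 2005

All dates are Mondays, 28, 28, 35, 28, 28, 35 days apart.
Specifically, the 3rd Monday of each month.
3rd Monday of January 2005: January 17, 2005.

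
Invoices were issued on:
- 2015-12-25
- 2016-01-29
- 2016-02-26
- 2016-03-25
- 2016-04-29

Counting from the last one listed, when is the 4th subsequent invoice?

All Fridays; the gaps (35, 28, 28, 35) vary with month length.
This is the last Friday of each month.
May 2016 ends with Friday 2016-05-27.
June 2016 ends with Friday 2016-06-24.
Last Friday of July 2016: 2016-07-29.
August 2016 ends with Friday 2016-08-26.

2016-08-26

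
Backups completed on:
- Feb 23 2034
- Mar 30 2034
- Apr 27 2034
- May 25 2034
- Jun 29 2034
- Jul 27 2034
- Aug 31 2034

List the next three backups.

Sep 28 2034, Oct 26 2034, Nov 30 2034

These are Thursdays with 35, 28, 28, 35, 28, 35-day gaps.
Each is the final Thursday of its month — Mar 30 2034 is past the 28th, so '4th Thursday' doesn't fit.
September 2034 ends with Thursday Sep 28 2034.
October 2034 ends with Thursday Oct 26 2034.
November 2034 ends with Thursday Nov 30 2034.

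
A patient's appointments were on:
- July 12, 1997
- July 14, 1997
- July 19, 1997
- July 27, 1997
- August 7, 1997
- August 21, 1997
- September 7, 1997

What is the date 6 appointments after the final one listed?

Gaps: 2, 5, 8, 11, 14, 17 days — each gap is 3 larger than the previous one.
Next gap: 20 days. September 7, 1997 + 20 days = September 27, 1997.
Next gap: 23 days. September 27, 1997 + 23 days = October 20, 1997.
Next gap: 26 days. October 20, 1997 + 26 days = November 15, 1997.
Next gap: 29 days. November 15, 1997 + 29 days = December 14, 1997.
Next gap: 32 days. December 14, 1997 + 32 days = January 15, 1998.
Next gap: 35 days. January 15, 1998 + 35 days = February 19, 1998.

February 19, 1998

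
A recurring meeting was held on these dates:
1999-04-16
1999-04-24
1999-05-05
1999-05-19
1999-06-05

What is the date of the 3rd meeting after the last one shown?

Intervals are 8, 11, 14, 17 days — an arithmetic progression with common difference 3.
Next gap: 20 days. 1999-06-05 + 20 days = 1999-06-25.
Next gap: 23 days. 1999-06-25 + 23 days = 1999-07-18.
Next gap: 26 days. 1999-07-18 + 26 days = 1999-08-13.

1999-08-13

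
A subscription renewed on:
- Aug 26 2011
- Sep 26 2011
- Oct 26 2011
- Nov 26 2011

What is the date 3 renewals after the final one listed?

Feb 26 2012

Gaps: 31, 30, 31 days — not constant. Every event is on the 26th of the month.
Pattern: the 26th of each month.
Next: December 2011 → Dec 26 2011.
Next: January 2012 → Jan 26 2012.
Next: February 2012 → Feb 26 2012.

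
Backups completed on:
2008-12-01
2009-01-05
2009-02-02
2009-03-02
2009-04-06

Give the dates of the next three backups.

2009-05-04, 2009-06-01, 2009-07-06

All dates are Mondays, 35, 28, 28, 35 days apart.
Specifically, the 1st Monday of each month.
1st Monday of May 2009: 2009-05-04.
1st Monday of June 2009: 2009-06-01.
July 2009 — 1st Monday is 2009-07-06.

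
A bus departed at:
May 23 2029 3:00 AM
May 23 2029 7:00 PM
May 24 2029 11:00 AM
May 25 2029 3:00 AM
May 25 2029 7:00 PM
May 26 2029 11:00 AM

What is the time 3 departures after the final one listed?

The interval is a steady 16 hours (16, 16, 16, 16, 16).
May 26 2029 11:00 AM + 16 h = May 27 2029 3:00 AM.
May 27 2029 3:00 AM + 16 h = May 27 2029 7:00 PM.
May 27 2029 7:00 PM + 16 h = May 28 2029 11:00 AM.

May 28 2029 11:00 AM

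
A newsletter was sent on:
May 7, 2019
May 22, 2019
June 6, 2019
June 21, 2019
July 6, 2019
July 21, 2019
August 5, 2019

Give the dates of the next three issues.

August 20, 2019; September 4, 2019; September 19, 2019

The spacing is 15, 15, 15, 15, 15, 15 days — always 15 days.
August 5, 2019 + 15 days = August 20, 2019.
August 20, 2019 + 15 days = September 4, 2019.
September 4, 2019 + 15 days = September 19, 2019.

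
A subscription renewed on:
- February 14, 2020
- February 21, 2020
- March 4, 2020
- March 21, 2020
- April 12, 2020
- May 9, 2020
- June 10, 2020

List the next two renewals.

July 17, 2020; August 28, 2020

Gaps: 7, 12, 17, 22, 27, 32 days — each gap is 5 larger than the previous one.
Next gap: 37 days. June 10, 2020 + 37 days = July 17, 2020.
Next gap: 42 days. July 17, 2020 + 42 days = August 28, 2020.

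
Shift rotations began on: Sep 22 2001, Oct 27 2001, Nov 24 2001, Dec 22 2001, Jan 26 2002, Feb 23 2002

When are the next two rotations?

Mar 23 2002, Apr 27 2002

All dates are Saturdays, 35, 28, 28, 35, 28 days apart.
Specifically, the 4th Saturday of each month.
March 2002 — 4th Saturday is Mar 23 2002.
April 2002 — 4th Saturday is Apr 27 2002.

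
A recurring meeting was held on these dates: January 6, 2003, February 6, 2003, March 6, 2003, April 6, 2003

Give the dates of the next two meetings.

Each date is the 6th; the gaps (31, 28, 31) track the month lengths.
The rule is the 6th of each month.
Next: May 2003 → May 6, 2003.
June 2003: June 6, 2003.

May 6, 2003; June 6, 2003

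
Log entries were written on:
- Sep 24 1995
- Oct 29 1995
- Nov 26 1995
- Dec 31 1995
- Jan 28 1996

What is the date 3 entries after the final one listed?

These are Sundays with 35, 28, 35, 28-day gaps.
Each is the final Sunday of its month — Oct 29 1995 is past the 28th, so '4th Sunday' doesn't fit.
Last Sunday of February 1996: Feb 25 1996.
Last Sunday of March 1996: Mar 31 1996.
April 1996 ends with Sunday Apr 28 1996.

Apr 28 1996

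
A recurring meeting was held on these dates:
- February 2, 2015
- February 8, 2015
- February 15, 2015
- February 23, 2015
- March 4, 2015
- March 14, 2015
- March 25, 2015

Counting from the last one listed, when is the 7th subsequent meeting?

The spacing grows by 1 each time: 6, 7, 8, 9, 10, 11 days.
Next gap: 12 days. March 25, 2015 + 12 days = April 6, 2015.
Next gap: 13 days. April 6, 2015 + 13 days = April 19, 2015.
Next gap: 14 days. April 19, 2015 + 14 days = May 3, 2015.
Next gap: 15 days. May 3, 2015 + 15 days = May 18, 2015.
Next gap: 16 days. May 18, 2015 + 16 days = June 3, 2015.
Next gap: 17 days. June 3, 2015 + 17 days = June 20, 2015.
Next gap: 18 days. June 20, 2015 + 18 days = July 8, 2015.

July 8, 2015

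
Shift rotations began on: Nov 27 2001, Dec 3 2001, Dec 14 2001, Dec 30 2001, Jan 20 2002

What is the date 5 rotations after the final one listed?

Jul 19 2002

The spacing grows by 5 each time: 6, 11, 16, 21 days.
Next gap: 26 days. Jan 20 2002 + 26 days = Feb 15 2002.
Next gap: 31 days. Feb 15 2002 + 31 days = Mar 18 2002.
Next gap: 36 days. Mar 18 2002 + 36 days = Apr 23 2002.
Next gap: 41 days. Apr 23 2002 + 41 days = Jun 3 2002.
Next gap: 46 days. Jun 3 2002 + 46 days = Jul 19 2002.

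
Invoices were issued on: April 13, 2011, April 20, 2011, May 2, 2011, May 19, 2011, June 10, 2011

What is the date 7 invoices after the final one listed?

March 30, 2012

Gaps: 7, 12, 17, 22 days — each gap is 5 larger than the previous one.
Next gap: 27 days. June 10, 2011 + 27 days = July 7, 2011.
Next gap: 32 days. July 7, 2011 + 32 days = August 8, 2011.
Next gap: 37 days. August 8, 2011 + 37 days = September 14, 2011.
Next gap: 42 days. September 14, 2011 + 42 days = October 26, 2011.
Next gap: 47 days. October 26, 2011 + 47 days = December 12, 2011.
Next gap: 52 days. December 12, 2011 + 52 days = February 2, 2012.
Next gap: 57 days. February 2, 2012 + 57 days = March 30, 2012.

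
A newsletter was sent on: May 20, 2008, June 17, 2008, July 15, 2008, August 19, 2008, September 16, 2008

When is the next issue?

October 21, 2008

Gaps: 28, 28, 35, 28 days — a mix of 28 and 35. Every date is a Tuesday.
Each is the 3rd Tuesday of its month.
October 2008 — 3rd Tuesday is October 21, 2008.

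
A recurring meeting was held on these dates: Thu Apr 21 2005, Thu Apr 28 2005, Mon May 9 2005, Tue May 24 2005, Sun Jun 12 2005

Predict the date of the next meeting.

Tue Jul 5 2005

The spacing grows by 4 each time: 7, 11, 15, 19 days.
Next gap: 23 days. Sun Jun 12 2005 + 23 days = Tue Jul 5 2005.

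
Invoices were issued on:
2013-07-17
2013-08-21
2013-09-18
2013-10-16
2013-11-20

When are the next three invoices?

2013-12-18, 2014-01-15, 2014-02-19

All dates are Wednesdays, 35, 28, 28, 35 days apart.
Specifically, the 3rd Wednesday of each month.
3rd Wednesday of December 2013: 2013-12-18.
3rd Wednesday of January 2014: 2014-01-15.
February 2014 — 3rd Wednesday is 2014-02-19.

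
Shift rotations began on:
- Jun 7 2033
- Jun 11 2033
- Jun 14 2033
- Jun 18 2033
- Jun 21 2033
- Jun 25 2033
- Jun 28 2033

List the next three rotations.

Jul 2 2033, Jul 5 2033, Jul 9 2033

Gaps: 4, 3, 4, 3, 4, 3 days — not constant, but cyclic with period 2.
The events fall on every Tuesday and Saturday.
The following Saturday is Jul 2 2033.
The following Tuesday is Jul 5 2033.
Next Saturday: Jul 9 2033.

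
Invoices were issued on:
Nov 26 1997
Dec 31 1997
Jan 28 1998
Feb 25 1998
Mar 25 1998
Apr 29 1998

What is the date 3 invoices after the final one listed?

All Wednesdays; the gaps (35, 28, 28, 28, 35) vary with month length.
This is the last Wednesday of each month.
May 1998 ends with Wednesday May 27 1998.
June 1998 ends with Wednesday Jun 24 1998.
July 1998 ends with Wednesday Jul 29 1998.

Jul 29 1998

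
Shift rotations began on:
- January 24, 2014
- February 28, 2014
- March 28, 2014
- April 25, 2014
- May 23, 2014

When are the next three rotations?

June 27, 2014; July 25, 2014; August 22, 2014

All dates are Fridays, 35, 28, 28, 28 days apart.
Specifically, the 4th Friday of each month.
4th Friday of June 2014: June 27, 2014.
4th Friday of July 2014: July 25, 2014.
4th Friday of August 2014: August 22, 2014.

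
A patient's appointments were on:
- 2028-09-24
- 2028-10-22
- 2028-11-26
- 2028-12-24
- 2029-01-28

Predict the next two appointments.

These are Sundays at 28- or 35-day spacing (28, 35, 28, 35).
The pattern: 4th Sunday of the month.
February 2029 — 4th Sunday is 2029-02-25.
4th Sunday of March 2029: 2029-03-25.

2029-02-25, 2029-03-25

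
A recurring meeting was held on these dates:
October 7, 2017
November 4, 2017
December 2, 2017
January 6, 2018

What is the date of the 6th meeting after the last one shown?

All dates are Saturdays, 28, 28, 35 days apart.
Specifically, the 1st Saturday of each month.
1st Saturday of February 2018: February 3, 2018.
1st Saturday of March 2018: March 3, 2018.
April 2018 — 1st Saturday is April 7, 2018.
1st Saturday of May 2018: May 5, 2018.
1st Saturday of June 2018: June 2, 2018.
1st Saturday of July 2018: July 7, 2018.

July 7, 2018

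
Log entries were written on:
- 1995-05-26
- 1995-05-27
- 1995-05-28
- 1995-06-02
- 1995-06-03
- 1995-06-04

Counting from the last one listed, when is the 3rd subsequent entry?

1995-06-11

Gaps: 1, 1, 5, 1, 1 days — not constant, but cyclic with period 3.
The events fall on every Friday, Saturday and Sunday.
The following Friday is 1995-06-09.
Next Saturday: 1995-06-10.
Next Sunday: 1995-06-11.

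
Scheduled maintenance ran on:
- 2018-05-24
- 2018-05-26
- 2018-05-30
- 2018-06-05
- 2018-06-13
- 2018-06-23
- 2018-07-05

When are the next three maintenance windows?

2018-07-19, 2018-08-04, 2018-08-22

Intervals are 2, 4, 6, 8, 10, 12 days — an arithmetic progression with common difference 2.
Next gap: 14 days. 2018-07-05 + 14 days = 2018-07-19.
Next gap: 16 days. 2018-07-19 + 16 days = 2018-08-04.
Next gap: 18 days. 2018-08-04 + 18 days = 2018-08-22.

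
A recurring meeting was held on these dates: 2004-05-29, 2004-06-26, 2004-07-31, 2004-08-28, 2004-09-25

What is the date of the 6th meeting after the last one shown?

2005-03-26

These are Saturdays with 28, 35, 28, 28-day gaps.
Each is the final Saturday of its month — 2004-05-29 is past the 28th, so '4th Saturday' doesn't fit.
October 2004 ends with Saturday 2004-10-30.
Last Saturday of November 2004: 2004-11-27.
Last Saturday of December 2004: 2004-12-25.
January 2005 ends with Saturday 2005-01-29.
February 2005 ends with Saturday 2005-02-26.
March 2005 ends with Saturday 2005-03-26.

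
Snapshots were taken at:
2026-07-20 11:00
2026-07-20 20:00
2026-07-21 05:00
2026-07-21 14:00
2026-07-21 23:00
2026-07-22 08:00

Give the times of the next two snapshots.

2026-07-22 17:00, 2026-07-23 02:00

The interval is a steady 9 hours (9, 9, 9, 9, 9).
2026-07-22 08:00 + 9 h = 2026-07-22 17:00.
2026-07-22 17:00 + 9 h = 2026-07-23 02:00.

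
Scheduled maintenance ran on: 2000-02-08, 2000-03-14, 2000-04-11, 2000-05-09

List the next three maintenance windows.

These are Tuesdays at 28- or 35-day spacing (35, 28, 28).
The pattern: 2nd Tuesday of the month.
2nd Tuesday of June 2000: 2000-06-13.
July 2000 — 2nd Tuesday is 2000-07-11.
August 2000 — 2nd Tuesday is 2000-08-08.

2000-06-13, 2000-07-11, 2000-08-08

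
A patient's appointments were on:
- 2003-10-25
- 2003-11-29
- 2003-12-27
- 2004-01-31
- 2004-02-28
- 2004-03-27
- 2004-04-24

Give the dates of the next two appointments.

2004-05-29, 2004-06-26

Every date is a Saturday; gaps 35, 28, 35, 28, 28, 28 days.
Each is the last Saturday of its month (at least one falls on the 29th or later, ruling out '4th Saturday').
Last Saturday of May 2004: 2004-05-29.
Last Saturday of June 2004: 2004-06-26.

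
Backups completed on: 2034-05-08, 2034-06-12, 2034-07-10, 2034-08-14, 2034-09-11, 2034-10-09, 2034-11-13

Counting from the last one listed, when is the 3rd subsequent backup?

2035-02-12

Gaps: 35, 28, 35, 28, 28, 35 days — a mix of 28 and 35. Every date is a Monday.
Each is the 2nd Monday of its month.
December 2034 — 2nd Monday is 2034-12-11.
2nd Monday of January 2035: 2035-01-08.
February 2035 — 2nd Monday is 2035-02-12.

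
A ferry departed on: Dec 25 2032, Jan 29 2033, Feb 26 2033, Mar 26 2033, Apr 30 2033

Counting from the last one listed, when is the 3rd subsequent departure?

Jul 30 2033

These are Saturdays with 35, 28, 28, 35-day gaps.
Each is the final Saturday of its month — Jan 29 2033 is past the 28th, so '4th Saturday' doesn't fit.
May 2033 ends with Saturday May 28 2033.
Last Saturday of June 2033: Jun 25 2033.
Last Saturday of July 2033: Jul 30 2033.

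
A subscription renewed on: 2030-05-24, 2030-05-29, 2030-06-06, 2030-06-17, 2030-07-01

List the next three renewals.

2030-07-18, 2030-08-07, 2030-08-30

The spacing grows by 3 each time: 5, 8, 11, 14 days.
Next gap: 17 days. 2030-07-01 + 17 days = 2030-07-18.
Next gap: 20 days. 2030-07-18 + 20 days = 2030-08-07.
Next gap: 23 days. 2030-08-07 + 23 days = 2030-08-30.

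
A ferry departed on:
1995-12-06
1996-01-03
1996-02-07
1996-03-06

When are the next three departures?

1996-04-03, 1996-05-01, 1996-06-05

All dates are Wednesdays, 28, 35, 28 days apart.
Specifically, the 1st Wednesday of each month.
April 1996 — 1st Wednesday is 1996-04-03.
1st Wednesday of May 1996: 1996-05-01.
June 1996 — 1st Wednesday is 1996-06-05.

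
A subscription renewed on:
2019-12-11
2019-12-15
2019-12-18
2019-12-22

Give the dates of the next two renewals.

Every event lands on a Wednesday or Sunday (gaps cycle 4, 3, 4).
So the schedule is: every Wednesday and Sunday.
The following Wednesday is 2019-12-25.
Next Sunday: 2019-12-29.

2019-12-25, 2019-12-29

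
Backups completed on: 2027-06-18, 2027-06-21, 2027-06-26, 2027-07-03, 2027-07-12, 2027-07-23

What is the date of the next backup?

The spacing grows by 2 each time: 3, 5, 7, 9, 11 days.
Next gap: 13 days. 2027-07-23 + 13 days = 2027-08-05.

2027-08-05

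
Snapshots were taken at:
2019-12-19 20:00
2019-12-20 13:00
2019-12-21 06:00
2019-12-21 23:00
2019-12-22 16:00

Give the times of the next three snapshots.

Spacing: 17, 17, 17, 17 h — constant 17 h.
2019-12-22 16:00 + 17 h = 2019-12-23 09:00.
2019-12-23 09:00 + 17 h = 2019-12-24 02:00.
2019-12-24 02:00 + 17 h = 2019-12-24 19:00.

2019-12-23 09:00, 2019-12-24 02:00, 2019-12-24 19:00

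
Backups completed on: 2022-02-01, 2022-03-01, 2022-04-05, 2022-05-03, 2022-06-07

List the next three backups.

These are Tuesdays at 28- or 35-day spacing (28, 35, 28, 35).
The pattern: 1st Tuesday of the month.
July 2022 — 1st Tuesday is 2022-07-05.
1st Tuesday of August 2022: 2022-08-02.
1st Tuesday of September 2022: 2022-09-06.

2022-07-05, 2022-08-02, 2022-09-06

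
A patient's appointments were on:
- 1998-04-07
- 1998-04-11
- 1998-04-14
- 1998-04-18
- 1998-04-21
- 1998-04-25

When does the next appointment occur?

Gaps: 4, 3, 4, 3, 4 days — not constant, but cyclic with period 2.
The events fall on every Tuesday and Saturday.
Next Tuesday: 1998-04-28.

1998-04-28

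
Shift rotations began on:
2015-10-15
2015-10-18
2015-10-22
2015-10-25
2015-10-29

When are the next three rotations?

Gaps: 3, 4, 3, 4 days — not constant, but cyclic with period 2.
The events fall on every Thursday and Sunday.
Next Sunday: 2015-11-01.
The following Thursday is 2015-11-05.
The following Sunday is 2015-11-08.

2015-11-01, 2015-11-05, 2015-11-08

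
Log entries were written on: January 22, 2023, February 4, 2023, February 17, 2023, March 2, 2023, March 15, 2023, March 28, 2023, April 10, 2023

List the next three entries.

April 23, 2023; May 6, 2023; May 19, 2023

The spacing is 13, 13, 13, 13, 13, 13 days — always 13 days.
April 10, 2023 + 13 days = April 23, 2023.
April 23, 2023 + 13 days = May 6, 2023.
May 6, 2023 + 13 days = May 19, 2023.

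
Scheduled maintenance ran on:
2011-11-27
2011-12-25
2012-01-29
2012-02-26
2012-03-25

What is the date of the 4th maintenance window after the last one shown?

All Sundays; the gaps (28, 35, 28, 28) vary with month length.
This is the last Sunday of each month.
Last Sunday of April 2012: 2012-04-29.
Last Sunday of May 2012: 2012-05-27.
Last Sunday of June 2012: 2012-06-24.
July 2012 ends with Sunday 2012-07-29.

2012-07-29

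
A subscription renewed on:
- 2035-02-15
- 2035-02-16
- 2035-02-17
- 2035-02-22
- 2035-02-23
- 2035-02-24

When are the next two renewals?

2035-03-01, 2035-03-02

Every event lands on a Thursday or Friday or Saturday (gaps cycle 1, 1, 5, 1, 1).
So the schedule is: every Thursday, Friday and Saturday.
Next Thursday: 2035-03-01.
The following Friday is 2035-03-02.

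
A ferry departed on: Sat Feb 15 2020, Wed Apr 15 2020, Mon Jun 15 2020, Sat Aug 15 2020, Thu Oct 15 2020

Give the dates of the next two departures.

Gaps: 60, 61, 61, 61 days — not constant. Every event is on the 15th of the month.
Pattern: the 15th of every 2 months.
Next: December 2020 → Tue Dec 15 2020.
February 2021: Mon Feb 15 2021.

Tue Dec 15 2020, Mon Feb 15 2021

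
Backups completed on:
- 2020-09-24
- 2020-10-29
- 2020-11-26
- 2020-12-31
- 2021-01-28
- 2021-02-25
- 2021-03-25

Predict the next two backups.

All Thursdays; the gaps (35, 28, 35, 28, 28, 28) vary with month length.
This is the last Thursday of each month.
April 2021 ends with Thursday 2021-04-29.
Last Thursday of May 2021: 2021-05-27.

2021-04-29, 2021-05-27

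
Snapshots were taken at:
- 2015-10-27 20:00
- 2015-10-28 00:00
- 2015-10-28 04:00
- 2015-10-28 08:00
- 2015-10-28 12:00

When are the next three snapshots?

Gaps: 4, 4, 4, 4 hours — each event is 4 hours after the previous one.
2015-10-28 12:00 + 4 h = 2015-10-28 16:00.
2015-10-28 16:00 + 4 h = 2015-10-28 20:00.
2015-10-28 20:00 + 4 h = 2015-10-29 00:00.

2015-10-28 16:00, 2015-10-28 20:00, 2015-10-29 00:00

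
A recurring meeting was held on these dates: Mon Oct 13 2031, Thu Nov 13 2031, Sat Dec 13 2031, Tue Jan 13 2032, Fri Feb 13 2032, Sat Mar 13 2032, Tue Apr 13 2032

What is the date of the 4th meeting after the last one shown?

Fri Aug 13 2032

Gaps: 31, 30, 31, 31, 29, 31 days — not constant. Every event is on the 13th of the month.
Pattern: the 13th of each month.
May 2032: Thu May 13 2032.
Next: June 2032 → Sun Jun 13 2032.
Next: July 2032 → Tue Jul 13 2032.
August 2032: Fri Aug 13 2032.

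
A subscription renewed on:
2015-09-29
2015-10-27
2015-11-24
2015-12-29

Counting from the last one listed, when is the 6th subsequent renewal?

2016-06-28

These are Tuesdays with 28, 28, 35-day gaps.
Each is the final Tuesday of its month — 2015-09-29 is past the 28th, so '4th Tuesday' doesn't fit.
January 2016 ends with Tuesday 2016-01-26.
February 2016 ends with Tuesday 2016-02-23.
Last Tuesday of March 2016: 2016-03-29.
Last Tuesday of April 2016: 2016-04-26.
May 2016 ends with Tuesday 2016-05-31.
June 2016 ends with Tuesday 2016-06-28.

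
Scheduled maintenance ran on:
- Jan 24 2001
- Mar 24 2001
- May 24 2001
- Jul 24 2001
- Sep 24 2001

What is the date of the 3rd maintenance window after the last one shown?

Mar 24 2002

Gaps: 59, 61, 61, 62 days — not constant. Every event is on the 24th of the month.
Pattern: the 24th of every 2 months.
Next: November 2001 → Nov 24 2001.
Next: January 2002 → Jan 24 2002.
Next: March 2002 → Mar 24 2002.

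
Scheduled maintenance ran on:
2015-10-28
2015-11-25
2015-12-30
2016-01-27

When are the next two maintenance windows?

2016-02-24, 2016-03-30

Every date is a Wednesday; gaps 28, 35, 28 days.
Each is the last Wednesday of its month (at least one falls on the 29th or later, ruling out '4th Wednesday').
February 2016 ends with Wednesday 2016-02-24.
Last Wednesday of March 2016: 2016-03-30.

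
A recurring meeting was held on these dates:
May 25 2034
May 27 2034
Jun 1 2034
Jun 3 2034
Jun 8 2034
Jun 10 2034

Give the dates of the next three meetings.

The gap pattern 2, 5, 2, 5, 2 repeats every 2 events.
These are the Thursdays and Saturdays of each week.
The following Thursday is Jun 15 2034.
The following Saturday is Jun 17 2034.
Next Thursday: Jun 22 2034.

Jun 15 2034, Jun 17 2034, Jun 22 2034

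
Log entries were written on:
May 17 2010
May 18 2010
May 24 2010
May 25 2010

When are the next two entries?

May 31 2010, Jun 1 2010

Every event lands on a Monday or Tuesday (gaps cycle 1, 6, 1).
So the schedule is: every Monday and Tuesday.
The following Monday is May 31 2010.
Next Tuesday: Jun 1 2010.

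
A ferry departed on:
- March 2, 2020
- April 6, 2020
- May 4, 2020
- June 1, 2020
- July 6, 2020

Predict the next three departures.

August 3, 2020; September 7, 2020; October 5, 2020

Gaps: 35, 28, 28, 35 days — a mix of 28 and 35. Every date is a Monday.
Each is the 1st Monday of its month.
1st Monday of August 2020: August 3, 2020.
September 2020 — 1st Monday is September 7, 2020.
October 2020 — 1st Monday is October 5, 2020.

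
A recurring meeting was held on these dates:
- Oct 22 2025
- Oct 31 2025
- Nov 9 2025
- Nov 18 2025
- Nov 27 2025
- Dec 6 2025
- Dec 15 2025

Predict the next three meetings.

Dec 24 2025, Jan 2 2026, Jan 11 2026

Every event comes 9 days after the last (9, 9, 9, 9, 9, 9).
Dec 15 2025 + 9 days = Dec 24 2025.
Dec 24 2025 + 9 days = Jan 2 2026.
Jan 2 2026 + 9 days = Jan 11 2026.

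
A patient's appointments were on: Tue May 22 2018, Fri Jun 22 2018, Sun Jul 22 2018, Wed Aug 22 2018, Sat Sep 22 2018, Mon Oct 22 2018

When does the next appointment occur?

Thu Nov 22 2018

The day-of-month is always 22 (31, 30, 31, 31, 30 days between events).
So this recurs on the 22nd of each month.
Next: November 2018 → Thu Nov 22 2018.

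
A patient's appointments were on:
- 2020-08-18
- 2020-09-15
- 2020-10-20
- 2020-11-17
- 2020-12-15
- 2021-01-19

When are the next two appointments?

2021-02-16, 2021-03-16

Gaps: 28, 35, 28, 28, 35 days — a mix of 28 and 35. Every date is a Tuesday.
Each is the 3rd Tuesday of its month.
3rd Tuesday of February 2021: 2021-02-16.
3rd Tuesday of March 2021: 2021-03-16.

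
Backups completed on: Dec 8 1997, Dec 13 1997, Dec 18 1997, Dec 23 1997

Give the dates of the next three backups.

Gaps between consecutive events: 5, 5, 5 days — a constant 5-day interval.
Dec 23 1997 + 5 days = Dec 28 1997.
Dec 28 1997 + 5 days = Jan 2 1998.
Jan 2 1998 + 5 days = Jan 7 1998.

Dec 28 1997, Jan 2 1998, Jan 7 1998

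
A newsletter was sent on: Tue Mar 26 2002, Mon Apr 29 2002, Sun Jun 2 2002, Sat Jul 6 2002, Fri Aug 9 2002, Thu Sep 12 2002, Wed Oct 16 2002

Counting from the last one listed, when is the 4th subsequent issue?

Every event comes 34 days after the last (34, 34, 34, 34, 34, 34).
Wed Oct 16 2002 + 34 days = Tue Nov 19 2002.
Tue Nov 19 2002 + 34 days = Mon Dec 23 2002.
Mon Dec 23 2002 + 34 days = Sun Jan 26 2003.
Sun Jan 26 2003 + 34 days = Sat Mar 1 2003.

Sat Mar 1 2003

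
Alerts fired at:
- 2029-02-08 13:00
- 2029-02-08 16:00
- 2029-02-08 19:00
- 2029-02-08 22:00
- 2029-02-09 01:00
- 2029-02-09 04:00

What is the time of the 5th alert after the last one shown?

Gaps: 3, 3, 3, 3, 3 hours — each event is 3 hours after the previous one.
2029-02-09 04:00 + 3 h = 2029-02-09 07:00.
2029-02-09 07:00 + 3 h = 2029-02-09 10:00.
2029-02-09 10:00 + 3 h = 2029-02-09 13:00.
2029-02-09 13:00 + 3 h = 2029-02-09 16:00.
2029-02-09 16:00 + 3 h = 2029-02-09 19:00.

2029-02-09 19:00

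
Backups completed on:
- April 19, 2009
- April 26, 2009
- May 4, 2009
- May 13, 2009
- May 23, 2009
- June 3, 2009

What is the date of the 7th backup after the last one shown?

September 16, 2009

Intervals are 7, 8, 9, 10, 11 days — an arithmetic progression with common difference 1.
Next gap: 12 days. June 3, 2009 + 12 days = June 15, 2009.
Next gap: 13 days. June 15, 2009 + 13 days = June 28, 2009.
Next gap: 14 days. June 28, 2009 + 14 days = July 12, 2009.
Next gap: 15 days. July 12, 2009 + 15 days = July 27, 2009.
Next gap: 16 days. July 27, 2009 + 16 days = August 12, 2009.
Next gap: 17 days. August 12, 2009 + 17 days = August 29, 2009.
Next gap: 18 days. August 29, 2009 + 18 days = September 16, 2009.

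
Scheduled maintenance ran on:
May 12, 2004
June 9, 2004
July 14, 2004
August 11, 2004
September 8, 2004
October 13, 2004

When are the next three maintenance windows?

Gaps: 28, 35, 28, 28, 35 days — a mix of 28 and 35. Every date is a Wednesday.
Each is the 2nd Wednesday of its month.
November 2004 — 2nd Wednesday is November 10, 2004.
2nd Wednesday of December 2004: December 8, 2004.
January 2005 — 2nd Wednesday is January 12, 2005.

November 10, 2004; December 8, 2004; January 12, 2005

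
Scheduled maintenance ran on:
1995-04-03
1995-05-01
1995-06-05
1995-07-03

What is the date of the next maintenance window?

All dates are Mondays, 28, 35, 28 days apart.
Specifically, the 1st Monday of each month.
August 1995 — 1st Monday is 1995-08-07.

1995-08-07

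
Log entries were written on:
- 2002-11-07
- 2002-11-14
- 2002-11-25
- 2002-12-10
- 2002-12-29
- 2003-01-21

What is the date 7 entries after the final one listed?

The spacing grows by 4 each time: 7, 11, 15, 19, 23 days.
Next gap: 27 days. 2003-01-21 + 27 days = 2003-02-17.
Next gap: 31 days. 2003-02-17 + 31 days = 2003-03-20.
Next gap: 35 days. 2003-03-20 + 35 days = 2003-04-24.
Next gap: 39 days. 2003-04-24 + 39 days = 2003-06-02.
Next gap: 43 days. 2003-06-02 + 43 days = 2003-07-15.
Next gap: 47 days. 2003-07-15 + 47 days = 2003-08-31.
Next gap: 51 days. 2003-08-31 + 51 days = 2003-10-21.

2003-10-21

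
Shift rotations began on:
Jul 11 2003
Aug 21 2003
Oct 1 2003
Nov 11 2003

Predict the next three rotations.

Gaps between consecutive events: 41, 41, 41 days — a constant 41-day interval.
Nov 11 2003 + 41 days = Dec 22 2003.
Dec 22 2003 + 41 days = Feb 1 2004.
Feb 1 2004 + 41 days = Mar 13 2004.

Dec 22 2003, Feb 1 2004, Mar 13 2004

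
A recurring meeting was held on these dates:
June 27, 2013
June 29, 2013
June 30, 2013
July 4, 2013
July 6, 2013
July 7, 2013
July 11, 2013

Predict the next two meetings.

The gap pattern 2, 1, 4, 2, 1, 4 repeats every 3 events.
These are the Thursdays, Saturdays and Sundays of each week.
Next Saturday: July 13, 2013.
Next Sunday: July 14, 2013.

July 13, 2013; July 14, 2013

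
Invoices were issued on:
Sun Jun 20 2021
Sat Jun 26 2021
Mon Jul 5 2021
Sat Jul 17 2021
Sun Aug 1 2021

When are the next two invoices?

The spacing grows by 3 each time: 6, 9, 12, 15 days.
Next gap: 18 days. Sun Aug 1 2021 + 18 days = Thu Aug 19 2021.
Next gap: 21 days. Thu Aug 19 2021 + 21 days = Thu Sep 9 2021.

Thu Aug 19 2021, Thu Sep 9 2021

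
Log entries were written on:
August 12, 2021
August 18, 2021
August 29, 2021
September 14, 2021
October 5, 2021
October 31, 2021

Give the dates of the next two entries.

December 1, 2021; January 6, 2022

Intervals are 6, 11, 16, 21, 26 days — an arithmetic progression with common difference 5.
Next gap: 31 days. October 31, 2021 + 31 days = December 1, 2021.
Next gap: 36 days. December 1, 2021 + 36 days = January 6, 2022.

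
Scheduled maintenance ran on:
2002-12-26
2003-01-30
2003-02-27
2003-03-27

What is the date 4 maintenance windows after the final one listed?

2003-07-31

Every date is a Thursday; gaps 35, 28, 28 days.
Each is the last Thursday of its month (at least one falls on the 29th or later, ruling out '4th Thursday').
April 2003 ends with Thursday 2003-04-24.
May 2003 ends with Thursday 2003-05-29.
Last Thursday of June 2003: 2003-06-26.
Last Thursday of July 2003: 2003-07-31.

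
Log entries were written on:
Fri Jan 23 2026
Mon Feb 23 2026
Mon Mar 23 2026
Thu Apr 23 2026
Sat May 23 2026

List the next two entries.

The day-of-month is always 23 (31, 28, 31, 30 days between events).
So this recurs on the 23rd of each month.
Next: June 2026 → Tue Jun 23 2026.
Next: July 2026 → Thu Jul 23 2026.

Tue Jun 23 2026, Thu Jul 23 2026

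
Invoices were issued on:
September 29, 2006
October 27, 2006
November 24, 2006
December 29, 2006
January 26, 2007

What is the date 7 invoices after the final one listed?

All Fridays; the gaps (28, 28, 35, 28) vary with month length.
This is the last Friday of each month.
February 2007 ends with Friday February 23, 2007.
March 2007 ends with Friday March 30, 2007.
Last Friday of April 2007: April 27, 2007.
Last Friday of May 2007: May 25, 2007.
June 2007 ends with Friday June 29, 2007.
July 2007 ends with Friday July 27, 2007.
Last Friday of August 2007: August 31, 2007.

August 31, 2007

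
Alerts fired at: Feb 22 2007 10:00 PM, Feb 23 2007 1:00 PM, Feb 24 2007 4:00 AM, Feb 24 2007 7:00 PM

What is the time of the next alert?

The interval is a steady 15 hours (15, 15, 15).
Feb 24 2007 7:00 PM + 15 h = Feb 25 2007 10:00 AM.

Feb 25 2007 10:00 AM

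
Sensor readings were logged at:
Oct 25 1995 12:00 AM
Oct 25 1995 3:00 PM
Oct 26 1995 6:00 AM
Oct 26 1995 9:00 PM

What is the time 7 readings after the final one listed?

Oct 31 1995 6:00 AM

Spacing: 15, 15, 15 h — constant 15 h.
Oct 26 1995 9:00 PM + 15 h = Oct 27 1995 12:00 PM.
Oct 27 1995 12:00 PM + 15 h = Oct 28 1995 3:00 AM.
Oct 28 1995 3:00 AM + 15 h = Oct 28 1995 6:00 PM.
Oct 28 1995 6:00 PM + 15 h = Oct 29 1995 9:00 AM.
Oct 29 1995 9:00 AM + 15 h = Oct 30 1995 12:00 AM.
Oct 30 1995 12:00 AM + 15 h = Oct 30 1995 3:00 PM.
Oct 30 1995 3:00 PM + 15 h = Oct 31 1995 6:00 AM.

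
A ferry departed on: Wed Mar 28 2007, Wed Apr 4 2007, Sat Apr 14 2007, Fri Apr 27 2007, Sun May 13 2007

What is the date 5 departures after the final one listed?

The spacing grows by 3 each time: 7, 10, 13, 16 days.
Next gap: 19 days. Sun May 13 2007 + 19 days = Fri Jun 1 2007.
Next gap: 22 days. Fri Jun 1 2007 + 22 days = Sat Jun 23 2007.
Next gap: 25 days. Sat Jun 23 2007 + 25 days = Wed Jul 18 2007.
Next gap: 28 days. Wed Jul 18 2007 + 28 days = Wed Aug 15 2007.
Next gap: 31 days. Wed Aug 15 2007 + 31 days = Sat Sep 15 2007.

Sat Sep 15 2007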